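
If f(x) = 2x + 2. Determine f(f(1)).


10


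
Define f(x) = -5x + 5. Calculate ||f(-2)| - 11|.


f(-2) = 15
|15| = 15
|15 - 11| = 4

4


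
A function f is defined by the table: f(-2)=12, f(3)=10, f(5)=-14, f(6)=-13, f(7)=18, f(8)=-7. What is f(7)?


Reading from the table at x = 7

18


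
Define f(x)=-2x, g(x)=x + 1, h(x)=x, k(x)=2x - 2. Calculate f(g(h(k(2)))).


k(2) = 2
h(2) = 2
g(2) = 3
f(3) = -6

-6


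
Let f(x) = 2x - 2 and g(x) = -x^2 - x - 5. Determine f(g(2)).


g(2) = -11
f(-11) = -24

-24


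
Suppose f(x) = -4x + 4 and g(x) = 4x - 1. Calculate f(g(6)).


g(6) = 23
f(23) = -88

-88


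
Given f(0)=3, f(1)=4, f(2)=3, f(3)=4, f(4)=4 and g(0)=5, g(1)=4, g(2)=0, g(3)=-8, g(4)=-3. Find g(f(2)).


-8


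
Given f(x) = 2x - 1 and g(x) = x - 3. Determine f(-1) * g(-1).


f(-1) = -3
g(-1) = -4
Product = 12

12


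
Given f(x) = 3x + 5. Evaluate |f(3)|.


f(3) = 14
|14| = 14

14


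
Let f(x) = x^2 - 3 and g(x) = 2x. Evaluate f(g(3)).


g(3) = 6
f(6) = 1*(6)^2 - 3 = 33

33


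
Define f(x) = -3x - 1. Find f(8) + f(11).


f(8) = -25
f(11) = -34
Sum = -59

-59


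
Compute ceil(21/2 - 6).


21/2 = 10.5
10.5 - 6 = 4.5
ceil(4.5) = 5

5


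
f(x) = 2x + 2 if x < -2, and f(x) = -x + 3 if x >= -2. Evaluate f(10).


-7


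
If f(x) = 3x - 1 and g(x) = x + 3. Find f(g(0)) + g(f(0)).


10


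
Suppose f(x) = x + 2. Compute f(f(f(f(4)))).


f(4) = 6
f(6) = 8
f(8) = 10
f(10) = 12

12


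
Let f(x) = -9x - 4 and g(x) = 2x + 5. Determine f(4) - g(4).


f(4) = -40
g(4) = 13
Difference = -53

-53


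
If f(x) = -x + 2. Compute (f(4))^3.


f(4) = -2
(-2)^3 = -8

-8


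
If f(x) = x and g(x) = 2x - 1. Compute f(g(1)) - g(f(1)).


f(g(1)) = 1
g(f(1)) = 1
Difference = 0

0


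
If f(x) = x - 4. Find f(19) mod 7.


f(19) = 15
15 mod 7 = 1

1


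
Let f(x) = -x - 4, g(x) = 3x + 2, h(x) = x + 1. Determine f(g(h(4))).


h(4) = 5
g(5) = 17
f(17) = -21

-21


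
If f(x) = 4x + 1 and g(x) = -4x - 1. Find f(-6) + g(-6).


0


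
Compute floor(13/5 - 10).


13/5 = 2.6
2.6 - 10 = -7.4
floor(-7.4) = -8

-8


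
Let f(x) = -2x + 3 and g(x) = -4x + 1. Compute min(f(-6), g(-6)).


f(-6) = 15
g(-6) = 25
min = 15

15


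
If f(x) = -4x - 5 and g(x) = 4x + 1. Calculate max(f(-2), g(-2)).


3


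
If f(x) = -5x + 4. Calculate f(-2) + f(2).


f(-2) = 14
f(2) = -6
Sum = 8

8


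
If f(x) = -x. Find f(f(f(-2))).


f(-2) = 2
f(2) = -2
f(-2) = 2

2


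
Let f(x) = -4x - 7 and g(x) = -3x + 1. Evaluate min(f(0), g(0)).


f(0) = -7
g(0) = 1
min = -7

-7


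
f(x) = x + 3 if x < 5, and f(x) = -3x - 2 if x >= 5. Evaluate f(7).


7 satisfies x >= 5
f(7) = -23

-23


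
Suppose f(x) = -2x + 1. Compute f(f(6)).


f(6) = -11
f(-11) = 23

23


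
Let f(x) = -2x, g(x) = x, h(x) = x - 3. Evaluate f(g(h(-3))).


h(-3) = -6
g(-6) = -6
f(-6) = 12

12


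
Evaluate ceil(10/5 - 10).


10/5 = 2
2 - 10 = -8
ceil(-8) = -8

-8


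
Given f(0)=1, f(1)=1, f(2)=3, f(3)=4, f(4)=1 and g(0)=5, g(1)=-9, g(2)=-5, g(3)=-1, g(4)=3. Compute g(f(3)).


f(3) = 4
g(4) = 3

3


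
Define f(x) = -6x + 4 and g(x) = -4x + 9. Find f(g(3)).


g(3) = -3
f(-3) = 22

22


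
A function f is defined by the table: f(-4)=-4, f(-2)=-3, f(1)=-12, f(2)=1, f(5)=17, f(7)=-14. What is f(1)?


Reading from the table at x = 1

-12


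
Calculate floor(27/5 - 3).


27/5 = 5.4
5.4 - 3 = 2.4
floor(2.4) = 2

2


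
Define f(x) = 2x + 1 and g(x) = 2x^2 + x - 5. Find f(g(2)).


g(2) = 5
f(5) = 11

11


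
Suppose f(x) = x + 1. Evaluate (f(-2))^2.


f(-2) = -1
(-1)^2 = 1

1


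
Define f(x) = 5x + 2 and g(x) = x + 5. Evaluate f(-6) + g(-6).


f(-6) = -28
g(-6) = -1
Sum = -29

-29


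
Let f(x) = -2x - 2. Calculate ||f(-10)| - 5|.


f(-10) = 18
|18| = 18
|18 - 5| = 13

13


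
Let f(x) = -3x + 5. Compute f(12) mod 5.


f(12) = -31
-31 mod 5 = 4

4


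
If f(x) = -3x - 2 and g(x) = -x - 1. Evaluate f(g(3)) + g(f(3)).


20


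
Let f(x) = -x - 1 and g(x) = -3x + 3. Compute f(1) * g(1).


0


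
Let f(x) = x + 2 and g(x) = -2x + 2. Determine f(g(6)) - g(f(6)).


f(g(6)) = -8
g(f(6)) = -14
Difference = 6

6


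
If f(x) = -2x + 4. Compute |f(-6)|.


f(-6) = 16
|16| = 16

16


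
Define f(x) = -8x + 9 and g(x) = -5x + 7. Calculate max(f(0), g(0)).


f(0) = 9
g(0) = 7
max = 9

9


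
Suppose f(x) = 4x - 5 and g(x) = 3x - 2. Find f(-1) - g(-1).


f(-1) = -9
g(-1) = -5
Difference = -4

-4


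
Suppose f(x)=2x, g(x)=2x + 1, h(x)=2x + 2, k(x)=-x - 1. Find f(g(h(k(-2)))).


18


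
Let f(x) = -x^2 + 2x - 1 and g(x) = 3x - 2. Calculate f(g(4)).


g(4) = 10
f(10) = (-1)*(10)^2 + 2*(10) - 1 = -81

-81


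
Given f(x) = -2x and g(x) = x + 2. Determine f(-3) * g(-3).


f(-3) = 6
g(-3) = -1
Product = -6

-6


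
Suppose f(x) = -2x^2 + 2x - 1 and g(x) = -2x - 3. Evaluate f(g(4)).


g(4) = -11
f(-11) = (-2)*(-11)^2 + 2*(-11) - 1 = -265

-265


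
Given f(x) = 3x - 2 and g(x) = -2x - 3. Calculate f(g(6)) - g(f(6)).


-12


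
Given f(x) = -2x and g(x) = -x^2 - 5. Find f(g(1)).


g(1) = -6
f(-6) = 12

12


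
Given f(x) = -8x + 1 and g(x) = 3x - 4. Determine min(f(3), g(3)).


f(3) = -23
g(3) = 5
min = -23

-23


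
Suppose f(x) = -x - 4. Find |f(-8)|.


f(-8) = 4
|4| = 4

4


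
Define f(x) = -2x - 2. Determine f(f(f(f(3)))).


f(3) = -8
f(-8) = 14
f(14) = -30
f(-30) = 58

58


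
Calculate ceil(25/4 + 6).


25/4 = 6.25
6.25 + 6 = 12.25
ceil(12.25) = 13

13


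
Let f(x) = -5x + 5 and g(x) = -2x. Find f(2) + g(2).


f(2) = -5
g(2) = -4
Sum = -9

-9


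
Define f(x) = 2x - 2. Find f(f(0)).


f(0) = -2
f(-2) = -6

-6


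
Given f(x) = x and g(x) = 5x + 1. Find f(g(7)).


g(7) = 36
f(36) = 36

36


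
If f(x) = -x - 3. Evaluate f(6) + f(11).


f(6) = -9
f(11) = -14
Sum = -23

-23


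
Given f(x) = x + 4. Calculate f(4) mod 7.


1


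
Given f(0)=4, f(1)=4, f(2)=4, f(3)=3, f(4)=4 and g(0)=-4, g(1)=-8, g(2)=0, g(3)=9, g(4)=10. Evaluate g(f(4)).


f(4) = 4
g(4) = 10

10


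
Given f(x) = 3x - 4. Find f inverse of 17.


Solve 3x - 4 = 17
x = (17 + 4) / 3 = 7

7


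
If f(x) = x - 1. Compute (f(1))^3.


f(1) = 0
(0)^3 = 0

0


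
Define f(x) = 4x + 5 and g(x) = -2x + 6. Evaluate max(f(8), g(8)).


37


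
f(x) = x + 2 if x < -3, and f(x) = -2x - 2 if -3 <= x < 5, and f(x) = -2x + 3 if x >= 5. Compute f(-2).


-2 satisfies -3 <= x < 5
f(-2) = 2

2


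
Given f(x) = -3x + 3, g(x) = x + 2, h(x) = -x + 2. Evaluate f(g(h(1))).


h(1) = 1
g(1) = 3
f(3) = -6

-6


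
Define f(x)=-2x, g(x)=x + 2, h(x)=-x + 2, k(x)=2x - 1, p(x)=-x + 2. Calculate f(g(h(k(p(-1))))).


2


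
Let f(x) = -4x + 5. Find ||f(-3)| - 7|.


f(-3) = 17
|17| = 17
|17 - 7| = 10

10


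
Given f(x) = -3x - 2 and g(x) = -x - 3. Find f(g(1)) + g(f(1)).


f(g(1)) = 10
g(f(1)) = 2
Sum = 12

12


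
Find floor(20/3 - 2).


4


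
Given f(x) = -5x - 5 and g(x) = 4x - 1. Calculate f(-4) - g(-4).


f(-4) = 15
g(-4) = -17
Difference = 32

32


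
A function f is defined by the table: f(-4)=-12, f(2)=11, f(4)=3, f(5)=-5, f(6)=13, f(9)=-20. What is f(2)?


Reading from the table at x = 2

11


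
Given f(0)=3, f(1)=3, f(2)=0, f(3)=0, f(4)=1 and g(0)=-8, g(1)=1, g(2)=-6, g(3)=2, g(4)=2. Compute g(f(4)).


1


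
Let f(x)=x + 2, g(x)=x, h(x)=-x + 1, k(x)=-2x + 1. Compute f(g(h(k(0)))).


k(0) = 1
h(1) = 0
g(0) = 0
f(0) = 2

2


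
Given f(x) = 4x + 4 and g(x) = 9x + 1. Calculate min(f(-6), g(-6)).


-53


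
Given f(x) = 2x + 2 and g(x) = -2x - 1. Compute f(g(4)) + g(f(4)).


f(g(4)) = -16
g(f(4)) = -21
Sum = -37

-37


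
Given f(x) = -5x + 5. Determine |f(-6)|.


f(-6) = 35
|35| = 35

35


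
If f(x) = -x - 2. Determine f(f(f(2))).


-4


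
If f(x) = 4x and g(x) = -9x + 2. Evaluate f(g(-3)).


g(-3) = 29
f(29) = 116

116


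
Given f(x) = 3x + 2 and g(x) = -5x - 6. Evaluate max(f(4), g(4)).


f(4) = 14
g(4) = -26
max = 14

14


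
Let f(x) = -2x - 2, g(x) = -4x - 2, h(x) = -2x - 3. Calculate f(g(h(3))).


h(3) = -9
g(-9) = 34
f(34) = -70

-70


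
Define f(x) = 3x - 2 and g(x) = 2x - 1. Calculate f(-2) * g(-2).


f(-2) = -8
g(-2) = -5
Product = 40

40


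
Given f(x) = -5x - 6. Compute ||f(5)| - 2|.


f(5) = -31
|-31| = 31
|31 - 2| = 29

29


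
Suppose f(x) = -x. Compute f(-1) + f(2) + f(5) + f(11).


f(-1) = 1
f(2) = -2
f(5) = -5
f(11) = -11
Sum = -17

-17


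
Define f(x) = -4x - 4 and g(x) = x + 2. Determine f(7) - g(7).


-41


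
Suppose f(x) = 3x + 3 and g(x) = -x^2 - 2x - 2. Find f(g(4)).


g(4) = -26
f(-26) = -75

-75


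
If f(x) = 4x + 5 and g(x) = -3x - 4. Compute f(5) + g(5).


f(5) = 25
g(5) = -19
Sum = 6

6


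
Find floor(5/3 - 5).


5/3 = 1.6667
1.6667 - 5 = -3.3333
floor(-3.3333) = -4

-4


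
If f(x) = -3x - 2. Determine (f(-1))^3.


f(-1) = 1
(1)^3 = 1

1


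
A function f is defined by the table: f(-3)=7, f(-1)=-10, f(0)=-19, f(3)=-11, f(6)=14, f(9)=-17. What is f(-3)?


Reading from the table at x = -3

7


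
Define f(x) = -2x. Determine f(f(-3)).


-12


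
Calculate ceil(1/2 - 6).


-5


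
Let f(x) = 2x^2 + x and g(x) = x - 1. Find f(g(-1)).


g(-1) = -2
f(-2) = 2*(-2)^2 + 1*(-2) = 6

6


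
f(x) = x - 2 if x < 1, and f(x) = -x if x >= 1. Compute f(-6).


-6 satisfies x < 1
f(-6) = -8

-8


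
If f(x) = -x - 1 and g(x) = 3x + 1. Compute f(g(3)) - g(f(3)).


f(g(3)) = -11
g(f(3)) = -11
Difference = 0

0


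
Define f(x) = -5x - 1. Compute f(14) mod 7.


f(14) = -71
-71 mod 7 = 6

6


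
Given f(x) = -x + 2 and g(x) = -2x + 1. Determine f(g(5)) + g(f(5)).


f(g(5)) = 11
g(f(5)) = 7
Sum = 18

18


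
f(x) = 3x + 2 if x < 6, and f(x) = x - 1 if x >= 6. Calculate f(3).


3 satisfies x < 6
f(3) = 11

11


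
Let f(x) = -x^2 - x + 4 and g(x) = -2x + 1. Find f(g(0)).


g(0) = 1
f(1) = (-1)*(1)^2 - 1*(1) + 4 = 2

2


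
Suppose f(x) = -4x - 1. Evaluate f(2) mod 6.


3


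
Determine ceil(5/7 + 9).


5/7 = 0.7143
0.7143 + 9 = 9.7143
ceil(9.7143) = 10

10


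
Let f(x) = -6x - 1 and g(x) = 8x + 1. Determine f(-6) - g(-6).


f(-6) = 35
g(-6) = -47
Difference = 82

82


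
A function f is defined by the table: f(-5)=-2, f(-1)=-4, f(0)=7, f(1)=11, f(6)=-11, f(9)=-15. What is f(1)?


Reading from the table at x = 1

11


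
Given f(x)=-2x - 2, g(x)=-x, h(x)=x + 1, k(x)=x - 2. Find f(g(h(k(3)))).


2


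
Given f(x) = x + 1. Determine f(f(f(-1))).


f(-1) = 0
f(0) = 1
f(1) = 2

2


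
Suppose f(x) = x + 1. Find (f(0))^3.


f(0) = 1
(1)^3 = 1

1


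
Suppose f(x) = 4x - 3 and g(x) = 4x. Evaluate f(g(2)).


g(2) = 8
f(8) = 29

29


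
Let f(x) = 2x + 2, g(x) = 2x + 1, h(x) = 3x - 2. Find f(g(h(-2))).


h(-2) = -8
g(-8) = -15
f(-15) = -28

-28


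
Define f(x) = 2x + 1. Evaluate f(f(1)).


f(1) = 3
f(3) = 7

7


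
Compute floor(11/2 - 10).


11/2 = 5.5
5.5 - 10 = -4.5
floor(-4.5) = -5

-5


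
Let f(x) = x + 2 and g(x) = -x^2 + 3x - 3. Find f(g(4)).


g(4) = -7
f(-7) = -5

-5


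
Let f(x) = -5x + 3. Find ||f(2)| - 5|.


2


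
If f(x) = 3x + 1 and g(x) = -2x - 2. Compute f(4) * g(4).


f(4) = 13
g(4) = -10
Product = -130

-130


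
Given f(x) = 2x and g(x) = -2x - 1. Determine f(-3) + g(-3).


-1


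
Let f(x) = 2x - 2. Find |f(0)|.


2


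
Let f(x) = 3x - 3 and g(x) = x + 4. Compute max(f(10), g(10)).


f(10) = 27
g(10) = 14
max = 27

27


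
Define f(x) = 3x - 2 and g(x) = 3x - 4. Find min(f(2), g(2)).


f(2) = 4
g(2) = 2
min = 2

2


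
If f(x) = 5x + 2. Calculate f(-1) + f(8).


f(-1) = -3
f(8) = 42
Sum = 39

39


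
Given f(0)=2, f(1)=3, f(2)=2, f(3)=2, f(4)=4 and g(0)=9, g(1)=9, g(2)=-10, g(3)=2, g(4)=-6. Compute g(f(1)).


f(1) = 3
g(3) = 2

2


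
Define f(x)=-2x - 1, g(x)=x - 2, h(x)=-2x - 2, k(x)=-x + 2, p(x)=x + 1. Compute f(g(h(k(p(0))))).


p(0) = 1
k(1) = 1
h(1) = -4
g(-4) = -6
f(-6) = 11

11


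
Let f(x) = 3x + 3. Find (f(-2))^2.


f(-2) = -3
(-3)^2 = 9

9


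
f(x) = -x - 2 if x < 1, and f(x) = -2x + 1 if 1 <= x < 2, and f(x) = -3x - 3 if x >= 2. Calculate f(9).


9 satisfies x >= 2
f(9) = -30

-30


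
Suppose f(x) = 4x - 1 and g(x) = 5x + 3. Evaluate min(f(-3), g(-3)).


-13


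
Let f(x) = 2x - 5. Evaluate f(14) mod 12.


f(14) = 23
23 mod 12 = 11

11


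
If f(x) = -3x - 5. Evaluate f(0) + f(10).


f(0) = -5
f(10) = -35
Sum = -40

-40


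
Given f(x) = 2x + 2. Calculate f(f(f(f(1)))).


f(1) = 4
f(4) = 10
f(10) = 22
f(22) = 46

46


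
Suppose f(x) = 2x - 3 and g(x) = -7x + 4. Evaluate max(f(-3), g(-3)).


25


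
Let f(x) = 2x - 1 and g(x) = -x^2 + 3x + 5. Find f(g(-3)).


g(-3) = -13
f(-13) = -27

-27


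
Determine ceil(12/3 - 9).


-5


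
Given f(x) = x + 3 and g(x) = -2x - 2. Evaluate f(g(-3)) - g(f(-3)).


f(g(-3)) = 7
g(f(-3)) = -2
Difference = 9

9


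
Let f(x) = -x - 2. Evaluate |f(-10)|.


f(-10) = 8
|8| = 8

8


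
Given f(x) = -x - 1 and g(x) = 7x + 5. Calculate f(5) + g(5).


f(5) = -6
g(5) = 40
Sum = 34

34


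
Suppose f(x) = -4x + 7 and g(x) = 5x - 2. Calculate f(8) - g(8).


-63


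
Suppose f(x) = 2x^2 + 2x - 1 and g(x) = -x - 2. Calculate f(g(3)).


g(3) = -5
f(-5) = 2*(-5)^2 + 2*(-5) - 1 = 39

39


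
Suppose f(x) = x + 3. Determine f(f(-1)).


f(-1) = 2
f(2) = 5

5


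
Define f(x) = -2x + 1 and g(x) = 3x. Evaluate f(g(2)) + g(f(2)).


f(g(2)) = -11
g(f(2)) = -9
Sum = -20

-20


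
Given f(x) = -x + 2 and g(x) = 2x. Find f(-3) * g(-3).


f(-3) = 5
g(-3) = -6
Product = -30

-30


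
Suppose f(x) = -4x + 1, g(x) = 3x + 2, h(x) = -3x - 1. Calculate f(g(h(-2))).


-67


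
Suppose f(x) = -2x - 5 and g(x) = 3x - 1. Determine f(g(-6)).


g(-6) = -19
f(-19) = 33

33


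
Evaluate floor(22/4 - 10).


22/4 = 5.5
5.5 - 10 = -4.5
floor(-4.5) = -5

-5


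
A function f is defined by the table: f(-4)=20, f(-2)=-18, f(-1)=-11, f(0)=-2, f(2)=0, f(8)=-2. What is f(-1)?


Reading from the table at x = -1

-11


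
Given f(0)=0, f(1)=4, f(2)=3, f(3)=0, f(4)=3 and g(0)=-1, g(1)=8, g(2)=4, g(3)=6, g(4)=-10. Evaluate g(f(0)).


f(0) = 0
g(0) = -1

-1


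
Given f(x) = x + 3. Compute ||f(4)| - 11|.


f(4) = 7
|7| = 7
|7 - 11| = 4

4


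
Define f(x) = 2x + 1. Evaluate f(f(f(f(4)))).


f(4) = 9
f(9) = 19
f(19) = 39
f(39) = 79

79


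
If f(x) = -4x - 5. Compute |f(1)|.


f(1) = -9
|-9| = 9

9


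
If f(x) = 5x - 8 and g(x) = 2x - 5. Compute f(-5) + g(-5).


f(-5) = -33
g(-5) = -15
Sum = -48

-48


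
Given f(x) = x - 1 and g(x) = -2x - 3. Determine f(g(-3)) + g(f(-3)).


7


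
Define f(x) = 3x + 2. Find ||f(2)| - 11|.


f(2) = 8
|8| = 8
|8 - 11| = 3

3


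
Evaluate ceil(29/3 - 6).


4


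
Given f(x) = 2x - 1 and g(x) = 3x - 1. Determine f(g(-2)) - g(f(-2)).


f(g(-2)) = -15
g(f(-2)) = -16
Difference = 1

1


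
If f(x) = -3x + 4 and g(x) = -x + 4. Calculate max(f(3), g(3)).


f(3) = -5
g(3) = 1
max = 1

1


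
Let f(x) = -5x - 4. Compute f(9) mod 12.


f(9) = -49
-49 mod 12 = 11

11


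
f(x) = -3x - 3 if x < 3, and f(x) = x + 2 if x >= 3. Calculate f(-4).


-4 satisfies x < 3
f(-4) = 9

9


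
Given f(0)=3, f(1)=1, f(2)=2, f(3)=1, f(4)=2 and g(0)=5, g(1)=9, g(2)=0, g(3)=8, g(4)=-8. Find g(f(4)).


f(4) = 2
g(2) = 0

0


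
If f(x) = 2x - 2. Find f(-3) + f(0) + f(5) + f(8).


f(-3) = -8
f(0) = -2
f(5) = 8
f(8) = 14
Sum = 12

12


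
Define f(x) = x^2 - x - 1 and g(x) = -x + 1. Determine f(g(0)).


g(0) = 1
f(1) = 1*(1)^2 - 1*(1) - 1 = -1

-1


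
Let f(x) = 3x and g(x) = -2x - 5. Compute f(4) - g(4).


f(4) = 12
g(4) = -13
Difference = 25

25


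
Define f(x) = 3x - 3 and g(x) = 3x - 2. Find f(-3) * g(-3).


f(-3) = -12
g(-3) = -11
Product = 132

132


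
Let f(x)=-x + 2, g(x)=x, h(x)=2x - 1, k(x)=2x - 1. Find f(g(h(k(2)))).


k(2) = 3
h(3) = 5
g(5) = 5
f(5) = -3

-3


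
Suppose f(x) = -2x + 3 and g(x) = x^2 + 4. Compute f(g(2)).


g(2) = 8
f(8) = -13

-13


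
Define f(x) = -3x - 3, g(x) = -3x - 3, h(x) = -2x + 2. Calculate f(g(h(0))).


h(0) = 2
g(2) = -9
f(-9) = 24

24


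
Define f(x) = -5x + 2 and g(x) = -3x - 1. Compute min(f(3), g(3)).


f(3) = -13
g(3) = -10
min = -13

-13


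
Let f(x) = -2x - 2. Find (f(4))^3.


f(4) = -10
(-10)^3 = -1000

-1000


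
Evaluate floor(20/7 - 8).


20/7 = 2.8571
2.8571 - 8 = -5.1429
floor(-5.1429) = -6

-6


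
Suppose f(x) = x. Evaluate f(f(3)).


f(3) = 3
f(3) = 3

3


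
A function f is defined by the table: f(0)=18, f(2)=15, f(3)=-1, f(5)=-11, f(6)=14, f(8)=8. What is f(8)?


Reading from the table at x = 8

8


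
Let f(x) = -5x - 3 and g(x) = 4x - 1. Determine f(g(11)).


g(11) = 43
f(43) = -218

-218


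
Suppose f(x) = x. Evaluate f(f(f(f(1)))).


f(1) = 1
f(1) = 1
f(1) = 1
f(1) = 1

1


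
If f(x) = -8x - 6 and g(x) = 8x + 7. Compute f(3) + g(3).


f(3) = -30
g(3) = 31
Sum = 1

1


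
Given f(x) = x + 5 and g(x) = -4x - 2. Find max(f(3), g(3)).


8


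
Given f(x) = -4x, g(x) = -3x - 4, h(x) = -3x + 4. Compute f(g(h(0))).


h(0) = 4
g(4) = -16
f(-16) = 64

64


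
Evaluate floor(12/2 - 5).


12/2 = 6
6 - 5 = 1
floor(1) = 1

1


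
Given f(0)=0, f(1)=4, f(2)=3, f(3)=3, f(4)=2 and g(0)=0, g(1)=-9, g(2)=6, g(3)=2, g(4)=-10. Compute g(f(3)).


f(3) = 3
g(3) = 2

2


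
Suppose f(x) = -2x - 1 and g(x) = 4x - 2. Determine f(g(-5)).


g(-5) = -22
f(-22) = 43

43


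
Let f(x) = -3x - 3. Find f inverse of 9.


Solve -3x - 3 = 9
x = (9 + 3) / (-3) = -4

-4


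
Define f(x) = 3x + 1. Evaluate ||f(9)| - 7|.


f(9) = 28
|28| = 28
|28 - 7| = 21

21


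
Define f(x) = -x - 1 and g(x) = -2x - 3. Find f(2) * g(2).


f(2) = -3
g(2) = -7
Product = 21

21


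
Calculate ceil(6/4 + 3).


6/4 = 1.5
1.5 + 3 = 4.5
ceil(4.5) = 5

5


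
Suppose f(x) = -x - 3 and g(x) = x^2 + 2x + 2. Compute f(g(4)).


g(4) = 26
f(26) = -29

-29


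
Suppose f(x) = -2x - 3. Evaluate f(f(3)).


f(3) = -9
f(-9) = 15

15


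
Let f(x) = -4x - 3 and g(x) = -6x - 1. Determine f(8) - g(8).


f(8) = -35
g(8) = -49
Difference = 14

14


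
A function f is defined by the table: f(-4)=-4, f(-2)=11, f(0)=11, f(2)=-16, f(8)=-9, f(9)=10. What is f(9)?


Reading from the table at x = 9

10


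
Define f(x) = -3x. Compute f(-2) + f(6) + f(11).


f(-2) = 6
f(6) = -18
f(11) = -33
Sum = -45

-45


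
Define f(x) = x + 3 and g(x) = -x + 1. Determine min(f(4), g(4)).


f(4) = 7
g(4) = -3
min = -3

-3


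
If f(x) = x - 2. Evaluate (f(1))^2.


1


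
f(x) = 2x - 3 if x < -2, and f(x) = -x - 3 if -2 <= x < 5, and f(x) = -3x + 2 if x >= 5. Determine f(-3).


-3 satisfies x < -2
f(-3) = -9

-9


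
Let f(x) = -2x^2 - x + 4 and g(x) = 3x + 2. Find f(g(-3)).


g(-3) = -7
f(-7) = (-2)*(-7)^2 - 1*(-7) + 4 = -87

-87


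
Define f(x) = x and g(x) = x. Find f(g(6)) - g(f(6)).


f(g(6)) = 6
g(f(6)) = 6
Difference = 0

0


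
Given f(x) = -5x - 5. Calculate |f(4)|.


f(4) = -25
|-25| = 25

25


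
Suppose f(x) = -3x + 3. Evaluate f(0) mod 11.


3


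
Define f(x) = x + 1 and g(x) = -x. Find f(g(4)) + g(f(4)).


-8


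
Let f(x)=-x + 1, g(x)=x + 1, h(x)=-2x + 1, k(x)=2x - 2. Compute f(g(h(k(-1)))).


k(-1) = -4
h(-4) = 9
g(9) = 10
f(10) = -9

-9


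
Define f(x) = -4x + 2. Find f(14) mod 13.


11


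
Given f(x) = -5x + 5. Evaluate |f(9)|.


40


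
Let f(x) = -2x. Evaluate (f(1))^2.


f(1) = -2
(-2)^2 = 4

4


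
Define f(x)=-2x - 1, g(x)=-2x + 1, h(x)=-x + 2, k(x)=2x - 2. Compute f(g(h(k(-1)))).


21


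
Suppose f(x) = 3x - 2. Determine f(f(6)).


f(6) = 16
f(16) = 46

46


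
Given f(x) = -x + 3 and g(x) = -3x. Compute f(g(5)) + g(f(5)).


f(g(5)) = 18
g(f(5)) = 6
Sum = 24

24


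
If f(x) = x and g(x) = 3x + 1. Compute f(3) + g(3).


f(3) = 3
g(3) = 10
Sum = 13

13


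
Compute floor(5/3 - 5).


5/3 = 1.6667
1.6667 - 5 = -3.3333
floor(-3.3333) = -4

-4


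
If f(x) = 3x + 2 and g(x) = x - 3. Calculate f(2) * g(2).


f(2) = 8
g(2) = -1
Product = -8

-8


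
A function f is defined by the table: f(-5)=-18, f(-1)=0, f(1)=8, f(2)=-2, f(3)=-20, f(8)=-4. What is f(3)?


Reading from the table at x = 3

-20


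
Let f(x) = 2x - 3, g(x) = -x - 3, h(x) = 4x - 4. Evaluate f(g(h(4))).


h(4) = 12
g(12) = -15
f(-15) = -33

-33


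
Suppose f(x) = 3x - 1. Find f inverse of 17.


Solve 3x - 1 = 17
x = (17 + 1) / 3 = 6

6


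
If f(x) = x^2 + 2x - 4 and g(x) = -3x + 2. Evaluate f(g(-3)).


139


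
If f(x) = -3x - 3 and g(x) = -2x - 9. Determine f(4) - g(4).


f(4) = -15
g(4) = -17
Difference = 2

2


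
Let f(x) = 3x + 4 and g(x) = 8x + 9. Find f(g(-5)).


g(-5) = -31
f(-31) = -89

-89


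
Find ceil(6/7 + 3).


6/7 = 0.8571
0.8571 + 3 = 3.8571
ceil(3.8571) = 4

4


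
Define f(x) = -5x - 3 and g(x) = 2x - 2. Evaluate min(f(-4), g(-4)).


f(-4) = 17
g(-4) = -10
min = -10

-10


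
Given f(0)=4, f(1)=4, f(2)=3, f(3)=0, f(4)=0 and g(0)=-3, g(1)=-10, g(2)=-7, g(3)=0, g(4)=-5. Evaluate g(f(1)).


-5


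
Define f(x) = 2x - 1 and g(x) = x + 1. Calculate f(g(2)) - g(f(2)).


f(g(2)) = 5
g(f(2)) = 4
Difference = 1

1


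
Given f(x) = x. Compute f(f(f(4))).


4


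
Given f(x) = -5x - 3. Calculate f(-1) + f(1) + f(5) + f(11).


f(-1) = 2
f(1) = -8
f(5) = -28
f(11) = -58
Sum = -92

-92


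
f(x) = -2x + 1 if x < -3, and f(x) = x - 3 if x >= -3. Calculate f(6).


6 satisfies x >= -3
f(6) = 3

3


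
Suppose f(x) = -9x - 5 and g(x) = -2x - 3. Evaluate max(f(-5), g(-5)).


f(-5) = 40
g(-5) = 7
max = 40

40


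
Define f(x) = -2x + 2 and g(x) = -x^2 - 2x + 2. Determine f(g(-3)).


g(-3) = -1
f(-1) = 4

4


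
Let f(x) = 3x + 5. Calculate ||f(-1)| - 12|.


10


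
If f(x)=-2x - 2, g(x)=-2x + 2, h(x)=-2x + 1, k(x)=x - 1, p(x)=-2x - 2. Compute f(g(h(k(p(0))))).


p(0) = -2
k(-2) = -3
h(-3) = 7
g(7) = -12
f(-12) = 22

22


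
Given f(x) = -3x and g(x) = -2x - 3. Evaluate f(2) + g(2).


-13


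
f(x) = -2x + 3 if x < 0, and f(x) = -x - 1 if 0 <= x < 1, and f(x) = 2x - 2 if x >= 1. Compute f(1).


0


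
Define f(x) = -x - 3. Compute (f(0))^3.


f(0) = -3
(-3)^3 = -27

-27


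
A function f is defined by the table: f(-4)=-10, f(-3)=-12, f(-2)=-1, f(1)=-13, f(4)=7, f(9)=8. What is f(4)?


Reading from the table at x = 4

7


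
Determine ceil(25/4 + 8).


25/4 = 6.25
6.25 + 8 = 14.25
ceil(14.25) = 15

15


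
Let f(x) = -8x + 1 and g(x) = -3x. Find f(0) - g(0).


f(0) = 1
g(0) = 0
Difference = 1

1


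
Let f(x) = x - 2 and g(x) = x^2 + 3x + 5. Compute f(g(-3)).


g(-3) = 5
f(5) = 3

3


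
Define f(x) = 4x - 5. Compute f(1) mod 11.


f(1) = -1
-1 mod 11 = 10

10


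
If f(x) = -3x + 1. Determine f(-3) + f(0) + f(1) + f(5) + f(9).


f(-3) = 10
f(0) = 1
f(1) = -2
f(5) = -14
f(9) = -26
Sum = -31

-31


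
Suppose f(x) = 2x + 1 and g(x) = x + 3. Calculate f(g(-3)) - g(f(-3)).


f(g(-3)) = 1
g(f(-3)) = -2
Difference = 3

3


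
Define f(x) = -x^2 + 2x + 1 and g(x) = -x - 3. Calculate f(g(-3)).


g(-3) = 0
f(0) = (-1)*(0)^2 + 2*(0) + 1 = 1

1


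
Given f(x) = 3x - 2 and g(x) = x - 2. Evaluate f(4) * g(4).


f(4) = 10
g(4) = 2
Product = 20

20


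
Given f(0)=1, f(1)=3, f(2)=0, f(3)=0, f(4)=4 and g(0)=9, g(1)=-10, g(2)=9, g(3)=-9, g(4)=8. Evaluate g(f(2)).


f(2) = 0
g(0) = 9

9


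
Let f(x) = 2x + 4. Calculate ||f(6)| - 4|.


f(6) = 16
|16| = 16
|16 - 4| = 12

12


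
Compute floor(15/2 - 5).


15/2 = 7.5
7.5 - 5 = 2.5
floor(2.5) = 2

2


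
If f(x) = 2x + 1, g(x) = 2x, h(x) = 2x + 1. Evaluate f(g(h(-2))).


h(-2) = -3
g(-3) = -6
f(-6) = -11

-11


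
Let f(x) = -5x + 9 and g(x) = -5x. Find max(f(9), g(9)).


-36


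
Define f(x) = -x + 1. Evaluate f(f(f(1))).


f(1) = 0
f(0) = 1
f(1) = 0

0


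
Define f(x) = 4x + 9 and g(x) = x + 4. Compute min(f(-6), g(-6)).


f(-6) = -15
g(-6) = -2
min = -15

-15


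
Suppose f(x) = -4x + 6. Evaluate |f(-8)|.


f(-8) = 38
|38| = 38

38


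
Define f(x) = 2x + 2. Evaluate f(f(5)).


26


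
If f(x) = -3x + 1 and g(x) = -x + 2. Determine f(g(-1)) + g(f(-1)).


f(g(-1)) = -8
g(f(-1)) = -2
Sum = -10

-10


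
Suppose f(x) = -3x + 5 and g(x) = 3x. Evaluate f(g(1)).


-4


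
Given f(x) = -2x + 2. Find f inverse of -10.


Solve -2x + 2 = -10
x = (-10 - 2) / (-2) = 6

6


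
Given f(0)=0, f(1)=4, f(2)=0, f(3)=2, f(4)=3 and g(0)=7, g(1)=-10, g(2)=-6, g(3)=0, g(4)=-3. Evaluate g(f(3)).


f(3) = 2
g(2) = -6

-6


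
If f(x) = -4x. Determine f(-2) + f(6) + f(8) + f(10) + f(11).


f(-2) = 8
f(6) = -24
f(8) = -32
f(10) = -40
f(11) = -44
Sum = -132

-132


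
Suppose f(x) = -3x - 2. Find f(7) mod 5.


2


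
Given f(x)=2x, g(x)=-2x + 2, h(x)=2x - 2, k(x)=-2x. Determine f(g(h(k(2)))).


k(2) = -4
h(-4) = -10
g(-10) = 22
f(22) = 44

44


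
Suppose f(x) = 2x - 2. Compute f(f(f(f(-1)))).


f(-1) = -4
f(-4) = -10
f(-10) = -22
f(-22) = -46

-46


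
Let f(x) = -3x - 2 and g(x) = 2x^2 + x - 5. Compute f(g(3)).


g(3) = 16
f(16) = -50

-50


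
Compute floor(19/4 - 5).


19/4 = 4.75
4.75 - 5 = -0.25
floor(-0.25) = -1

-1


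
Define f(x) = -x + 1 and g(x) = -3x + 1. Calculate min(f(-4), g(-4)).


f(-4) = 5
g(-4) = 13
min = 5

5


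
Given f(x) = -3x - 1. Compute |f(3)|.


10


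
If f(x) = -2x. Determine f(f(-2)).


-8


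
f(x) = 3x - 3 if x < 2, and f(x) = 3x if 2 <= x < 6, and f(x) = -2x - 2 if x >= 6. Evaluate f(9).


9 satisfies x >= 6
f(9) = -20

-20


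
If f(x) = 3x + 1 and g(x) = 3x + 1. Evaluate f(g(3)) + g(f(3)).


f(g(3)) = 31
g(f(3)) = 31
Sum = 62

62


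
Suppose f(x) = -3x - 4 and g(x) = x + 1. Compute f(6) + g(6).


f(6) = -22
g(6) = 7
Sum = -15

-15


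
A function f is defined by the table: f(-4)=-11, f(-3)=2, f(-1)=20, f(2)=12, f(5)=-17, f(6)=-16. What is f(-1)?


Reading from the table at x = -1

20


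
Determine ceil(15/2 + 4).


12


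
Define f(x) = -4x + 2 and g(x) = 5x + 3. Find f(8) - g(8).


-73


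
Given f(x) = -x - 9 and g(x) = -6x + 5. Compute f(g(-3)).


g(-3) = 23
f(23) = -32

-32


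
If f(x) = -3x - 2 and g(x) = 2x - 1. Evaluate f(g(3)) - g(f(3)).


f(g(3)) = -17
g(f(3)) = -23
Difference = 6

6


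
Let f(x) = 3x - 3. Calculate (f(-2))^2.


f(-2) = -9
(-9)^2 = 81

81


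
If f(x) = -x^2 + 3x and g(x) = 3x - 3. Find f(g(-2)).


g(-2) = -9
f(-9) = (-1)*(-9)^2 + 3*(-9) = -108

-108


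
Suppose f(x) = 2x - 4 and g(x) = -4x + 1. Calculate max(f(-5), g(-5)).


f(-5) = -14
g(-5) = 21
max = 21

21


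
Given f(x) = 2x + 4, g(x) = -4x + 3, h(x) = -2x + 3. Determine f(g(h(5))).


h(5) = -7
g(-7) = 31
f(31) = 66

66


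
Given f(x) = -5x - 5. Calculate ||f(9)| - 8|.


f(9) = -50
|-50| = 50
|50 - 8| = 42

42


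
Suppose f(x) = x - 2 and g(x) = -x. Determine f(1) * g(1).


f(1) = -1
g(1) = -1
Product = 1

1


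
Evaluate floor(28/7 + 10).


28/7 = 4
4 + 10 = 14
floor(14) = 14

14


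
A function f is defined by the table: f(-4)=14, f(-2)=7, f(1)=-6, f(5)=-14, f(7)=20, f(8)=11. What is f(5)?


-14


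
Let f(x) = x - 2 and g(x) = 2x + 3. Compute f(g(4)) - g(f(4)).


2


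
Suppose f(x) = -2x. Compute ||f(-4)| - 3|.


f(-4) = 8
|8| = 8
|8 - 3| = 5

5


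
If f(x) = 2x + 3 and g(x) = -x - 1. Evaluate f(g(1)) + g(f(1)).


f(g(1)) = -1
g(f(1)) = -6
Sum = -7

-7


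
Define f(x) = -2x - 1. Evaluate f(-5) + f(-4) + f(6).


f(-5) = 9
f(-4) = 7
f(6) = -13
Sum = 3

3


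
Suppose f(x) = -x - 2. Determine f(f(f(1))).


-3


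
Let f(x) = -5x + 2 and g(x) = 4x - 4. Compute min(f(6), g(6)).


f(6) = -28
g(6) = 20
min = -28

-28


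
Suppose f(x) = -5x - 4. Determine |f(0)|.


4


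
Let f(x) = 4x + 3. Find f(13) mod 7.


f(13) = 55
55 mod 7 = 6

6


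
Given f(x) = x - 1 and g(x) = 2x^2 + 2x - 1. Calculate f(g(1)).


g(1) = 3
f(3) = 2

2


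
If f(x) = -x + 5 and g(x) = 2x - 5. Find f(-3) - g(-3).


f(-3) = 8
g(-3) = -11
Difference = 19

19


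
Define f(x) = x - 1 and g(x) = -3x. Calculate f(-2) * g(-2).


f(-2) = -3
g(-2) = 6
Product = -18

-18


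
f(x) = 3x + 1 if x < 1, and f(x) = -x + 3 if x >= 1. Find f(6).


6 satisfies x >= 1
f(6) = -3

-3


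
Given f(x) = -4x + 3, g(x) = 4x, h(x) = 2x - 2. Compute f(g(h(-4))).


h(-4) = -10
g(-10) = -40
f(-40) = 163

163


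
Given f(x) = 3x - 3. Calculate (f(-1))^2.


f(-1) = -6
(-6)^2 = 36

36


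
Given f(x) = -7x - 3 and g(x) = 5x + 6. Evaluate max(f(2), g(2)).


16


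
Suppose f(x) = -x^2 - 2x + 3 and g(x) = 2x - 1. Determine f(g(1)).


g(1) = 1
f(1) = (-1)*(1)^2 - 2*(1) + 3 = 0

0


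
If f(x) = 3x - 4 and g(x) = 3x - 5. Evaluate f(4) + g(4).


f(4) = 8
g(4) = 7
Sum = 15

15


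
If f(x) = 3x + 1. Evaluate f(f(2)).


f(2) = 7
f(7) = 22

22


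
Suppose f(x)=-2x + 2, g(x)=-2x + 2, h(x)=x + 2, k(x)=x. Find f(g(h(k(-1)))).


k(-1) = -1
h(-1) = 1
g(1) = 0
f(0) = 2

2


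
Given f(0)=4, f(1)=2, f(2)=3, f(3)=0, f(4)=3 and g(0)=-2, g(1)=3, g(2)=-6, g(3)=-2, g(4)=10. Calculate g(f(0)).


f(0) = 4
g(4) = 10

10


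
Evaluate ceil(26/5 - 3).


26/5 = 5.2
5.2 - 3 = 2.2
ceil(2.2) = 3

3


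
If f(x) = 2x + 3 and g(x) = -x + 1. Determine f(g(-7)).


g(-7) = 8
f(8) = 19

19


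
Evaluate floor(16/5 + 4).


7


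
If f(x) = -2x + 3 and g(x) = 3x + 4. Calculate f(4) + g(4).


11


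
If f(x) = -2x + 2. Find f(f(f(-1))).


f(-1) = 4
f(4) = -6
f(-6) = 14

14


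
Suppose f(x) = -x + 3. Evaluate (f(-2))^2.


f(-2) = 5
(5)^2 = 25

25


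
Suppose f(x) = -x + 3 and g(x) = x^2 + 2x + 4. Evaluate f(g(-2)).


-1


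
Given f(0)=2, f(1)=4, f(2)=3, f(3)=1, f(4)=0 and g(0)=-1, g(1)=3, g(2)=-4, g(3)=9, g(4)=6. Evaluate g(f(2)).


f(2) = 3
g(3) = 9

9


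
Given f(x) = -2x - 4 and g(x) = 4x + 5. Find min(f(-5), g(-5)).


f(-5) = 6
g(-5) = -15
min = -15

-15


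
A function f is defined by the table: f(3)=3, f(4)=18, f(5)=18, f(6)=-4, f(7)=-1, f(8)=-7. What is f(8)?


Reading from the table at x = 8

-7


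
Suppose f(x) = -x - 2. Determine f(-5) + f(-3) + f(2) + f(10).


-12


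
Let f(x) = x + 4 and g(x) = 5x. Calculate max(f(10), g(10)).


f(10) = 14
g(10) = 50
max = 50

50


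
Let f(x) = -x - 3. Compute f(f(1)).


f(1) = -4
f(-4) = 1

1


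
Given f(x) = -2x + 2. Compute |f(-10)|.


f(-10) = 22
|22| = 22

22


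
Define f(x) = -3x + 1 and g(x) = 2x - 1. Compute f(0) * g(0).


f(0) = 1
g(0) = -1
Product = -1

-1


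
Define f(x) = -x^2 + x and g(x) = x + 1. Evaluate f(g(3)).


g(3) = 4
f(4) = (-1)*(4)^2 + 1*(4) = -12

-12


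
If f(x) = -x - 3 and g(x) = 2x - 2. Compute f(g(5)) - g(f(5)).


7


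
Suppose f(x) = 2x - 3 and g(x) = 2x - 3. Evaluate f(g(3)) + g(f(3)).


6


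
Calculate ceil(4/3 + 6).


4/3 = 1.3333
1.3333 + 6 = 7.3333
ceil(7.3333) = 8

8


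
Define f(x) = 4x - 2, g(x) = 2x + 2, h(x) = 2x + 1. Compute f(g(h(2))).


h(2) = 5
g(5) = 12
f(12) = 46

46


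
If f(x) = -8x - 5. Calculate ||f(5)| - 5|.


f(5) = -45
|-45| = 45
|45 - 5| = 40

40


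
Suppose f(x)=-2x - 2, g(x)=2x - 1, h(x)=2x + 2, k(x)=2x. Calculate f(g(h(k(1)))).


k(1) = 2
h(2) = 6
g(6) = 11
f(11) = -24

-24


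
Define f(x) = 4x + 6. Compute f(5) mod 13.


f(5) = 26
26 mod 13 = 0

0


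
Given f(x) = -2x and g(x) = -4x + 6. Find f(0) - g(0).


f(0) = 0
g(0) = 6
Difference = -6

-6


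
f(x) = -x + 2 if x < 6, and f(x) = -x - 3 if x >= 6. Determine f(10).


10 satisfies x >= 6
f(10) = -13

-13


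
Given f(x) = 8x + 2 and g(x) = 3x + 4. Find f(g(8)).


g(8) = 28
f(28) = 226

226


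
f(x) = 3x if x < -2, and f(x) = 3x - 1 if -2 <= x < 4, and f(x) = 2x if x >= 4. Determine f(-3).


-3 satisfies x < -2
f(-3) = -9

-9


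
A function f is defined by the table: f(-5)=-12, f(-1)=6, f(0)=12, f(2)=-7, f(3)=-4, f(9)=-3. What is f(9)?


-3


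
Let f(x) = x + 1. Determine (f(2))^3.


27


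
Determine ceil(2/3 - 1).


2/3 = 0.6667
0.6667 - 1 = -0.3333
ceil(-0.3333) = 0

0


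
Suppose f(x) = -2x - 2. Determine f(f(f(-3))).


f(-3) = 4
f(4) = -10
f(-10) = 18

18


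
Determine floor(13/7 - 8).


13/7 = 1.8571
1.8571 - 8 = -6.1429
floor(-6.1429) = -7

-7


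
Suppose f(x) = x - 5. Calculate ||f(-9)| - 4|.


f(-9) = -14
|-14| = 14
|14 - 4| = 10

10


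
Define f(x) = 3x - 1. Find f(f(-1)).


f(-1) = -4
f(-4) = -13

-13


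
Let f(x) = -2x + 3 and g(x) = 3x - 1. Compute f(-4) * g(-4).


f(-4) = 11
g(-4) = -13
Product = -143

-143


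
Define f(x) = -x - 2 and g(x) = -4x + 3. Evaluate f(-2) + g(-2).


f(-2) = 0
g(-2) = 11
Sum = 11

11


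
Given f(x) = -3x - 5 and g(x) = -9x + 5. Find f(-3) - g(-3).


f(-3) = 4
g(-3) = 32
Difference = -28

-28


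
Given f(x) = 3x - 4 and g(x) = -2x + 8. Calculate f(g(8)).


g(8) = -8
f(-8) = -28

-28


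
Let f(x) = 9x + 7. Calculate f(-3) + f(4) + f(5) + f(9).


f(-3) = -20
f(4) = 43
f(5) = 52
f(9) = 88
Sum = 163

163


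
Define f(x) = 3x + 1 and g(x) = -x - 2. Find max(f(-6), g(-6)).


4


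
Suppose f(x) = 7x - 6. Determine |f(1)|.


f(1) = 1
|1| = 1

1


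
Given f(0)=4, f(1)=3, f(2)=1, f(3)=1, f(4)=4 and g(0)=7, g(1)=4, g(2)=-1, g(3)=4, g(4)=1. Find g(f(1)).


f(1) = 3
g(3) = 4

4


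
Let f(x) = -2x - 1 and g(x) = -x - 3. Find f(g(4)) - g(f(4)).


7


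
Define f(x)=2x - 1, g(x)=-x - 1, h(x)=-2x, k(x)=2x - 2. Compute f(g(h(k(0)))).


k(0) = -2
h(-2) = 4
g(4) = -5
f(-5) = -11

-11


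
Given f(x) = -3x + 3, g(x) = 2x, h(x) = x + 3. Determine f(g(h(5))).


h(5) = 8
g(8) = 16
f(16) = -45

-45


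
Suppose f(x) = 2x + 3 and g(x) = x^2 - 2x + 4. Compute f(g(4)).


g(4) = 12
f(12) = 27

27


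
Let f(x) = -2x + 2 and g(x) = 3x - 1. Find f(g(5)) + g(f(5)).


f(g(5)) = -26
g(f(5)) = -25
Sum = -51

-51


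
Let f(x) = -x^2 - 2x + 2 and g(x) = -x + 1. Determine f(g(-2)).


-13


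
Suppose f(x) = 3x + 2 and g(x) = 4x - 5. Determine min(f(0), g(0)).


f(0) = 2
g(0) = -5
min = -5

-5


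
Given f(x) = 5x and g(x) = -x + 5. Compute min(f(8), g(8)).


-3


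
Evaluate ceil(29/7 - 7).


29/7 = 4.1429
4.1429 - 7 = -2.8571
ceil(-2.8571) = -2

-2


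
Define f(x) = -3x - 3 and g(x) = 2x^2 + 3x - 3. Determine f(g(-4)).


g(-4) = 17
f(17) = -54

-54


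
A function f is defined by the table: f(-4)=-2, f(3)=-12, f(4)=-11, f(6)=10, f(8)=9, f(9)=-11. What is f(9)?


Reading from the table at x = 9

-11


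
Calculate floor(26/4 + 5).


11


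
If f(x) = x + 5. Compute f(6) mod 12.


f(6) = 11
11 mod 12 = 11

11


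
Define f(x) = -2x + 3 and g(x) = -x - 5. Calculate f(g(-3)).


g(-3) = -2
f(-2) = 7

7


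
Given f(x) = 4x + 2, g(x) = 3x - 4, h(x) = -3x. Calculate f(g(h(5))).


h(5) = -15
g(-15) = -49
f(-49) = -194

-194


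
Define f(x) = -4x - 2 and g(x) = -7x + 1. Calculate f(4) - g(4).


9


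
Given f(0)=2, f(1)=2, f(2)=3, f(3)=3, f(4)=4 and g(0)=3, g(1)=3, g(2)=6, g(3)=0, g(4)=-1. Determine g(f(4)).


f(4) = 4
g(4) = -1

-1


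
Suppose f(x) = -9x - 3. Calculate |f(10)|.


93


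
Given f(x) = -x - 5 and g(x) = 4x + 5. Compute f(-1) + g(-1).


f(-1) = -4
g(-1) = 1
Sum = -3

-3


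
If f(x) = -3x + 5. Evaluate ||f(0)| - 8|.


f(0) = 5
|5| = 5
|5 - 8| = 3

3


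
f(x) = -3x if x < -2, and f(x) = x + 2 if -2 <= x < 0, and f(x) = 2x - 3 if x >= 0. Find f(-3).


-3 satisfies x < -2
f(-3) = 9

9


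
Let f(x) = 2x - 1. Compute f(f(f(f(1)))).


f(1) = 1
f(1) = 1
f(1) = 1
f(1) = 1

1


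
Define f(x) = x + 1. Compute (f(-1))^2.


f(-1) = 0
(0)^2 = 0

0


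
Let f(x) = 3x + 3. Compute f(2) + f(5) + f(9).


57


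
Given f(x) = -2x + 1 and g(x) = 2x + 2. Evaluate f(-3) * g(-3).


f(-3) = 7
g(-3) = -4
Product = -28

-28


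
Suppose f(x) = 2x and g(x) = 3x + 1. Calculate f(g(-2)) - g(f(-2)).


f(g(-2)) = -10
g(f(-2)) = -11
Difference = 1

1


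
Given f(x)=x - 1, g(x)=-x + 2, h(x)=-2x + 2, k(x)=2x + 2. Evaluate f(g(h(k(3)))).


k(3) = 8
h(8) = -14
g(-14) = 16
f(16) = 15

15


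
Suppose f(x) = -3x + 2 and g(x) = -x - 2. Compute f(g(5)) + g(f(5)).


34


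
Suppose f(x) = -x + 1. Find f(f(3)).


f(3) = -2
f(-2) = 3

3


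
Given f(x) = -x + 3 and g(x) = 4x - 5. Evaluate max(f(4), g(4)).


f(4) = -1
g(4) = 11
max = 11

11


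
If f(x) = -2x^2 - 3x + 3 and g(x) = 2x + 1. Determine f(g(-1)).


g(-1) = -1
f(-1) = (-2)*(-1)^2 - 3*(-1) + 3 = 4

4


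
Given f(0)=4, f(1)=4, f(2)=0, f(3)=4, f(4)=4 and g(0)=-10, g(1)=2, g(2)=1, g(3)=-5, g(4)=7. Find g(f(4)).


f(4) = 4
g(4) = 7

7


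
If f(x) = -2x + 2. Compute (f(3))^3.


f(3) = -4
(-4)^3 = -64

-64


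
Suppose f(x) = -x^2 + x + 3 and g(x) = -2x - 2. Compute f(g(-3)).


-9


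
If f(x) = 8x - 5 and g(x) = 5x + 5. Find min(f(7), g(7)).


40


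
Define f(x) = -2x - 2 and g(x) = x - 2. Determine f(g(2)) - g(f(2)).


6


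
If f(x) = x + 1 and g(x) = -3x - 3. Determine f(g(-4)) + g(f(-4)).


f(g(-4)) = 10
g(f(-4)) = 6
Sum = 16

16


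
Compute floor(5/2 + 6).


5/2 = 2.5
2.5 + 6 = 8.5
floor(8.5) = 8

8


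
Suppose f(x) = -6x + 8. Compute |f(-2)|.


f(-2) = 20
|20| = 20

20


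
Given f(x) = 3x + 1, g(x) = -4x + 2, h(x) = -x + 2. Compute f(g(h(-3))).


h(-3) = 5
g(5) = -18
f(-18) = -53

-53


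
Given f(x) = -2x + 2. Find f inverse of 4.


Solve -2x + 2 = 4
x = (4 - 2) / (-2) = -1

-1


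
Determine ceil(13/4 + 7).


11


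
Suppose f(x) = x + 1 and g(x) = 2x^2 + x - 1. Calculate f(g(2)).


g(2) = 9
f(9) = 10

10


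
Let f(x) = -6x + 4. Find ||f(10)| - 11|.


f(10) = -56
|-56| = 56
|56 - 11| = 45

45


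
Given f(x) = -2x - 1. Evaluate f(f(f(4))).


-35


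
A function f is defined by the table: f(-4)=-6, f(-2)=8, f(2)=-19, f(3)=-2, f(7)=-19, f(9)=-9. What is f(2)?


Reading from the table at x = 2

-19


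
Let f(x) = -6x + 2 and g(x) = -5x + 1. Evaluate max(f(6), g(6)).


f(6) = -34
g(6) = -29
max = -29

-29


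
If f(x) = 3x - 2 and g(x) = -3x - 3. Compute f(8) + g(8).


f(8) = 22
g(8) = -27
Sum = -5

-5
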